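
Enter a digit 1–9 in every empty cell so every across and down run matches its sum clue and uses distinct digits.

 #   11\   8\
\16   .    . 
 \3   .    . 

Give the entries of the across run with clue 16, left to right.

9 7

16 in 2 cells must be {7,9}; 3 in 2 cells must be {1,2}.
The 16 across and the 8 down share only 7, so R1C2 = 7.
The 3 across and the 11 down share only 2, so R2C1 = 2.
R2C2 = 3 − 2 = 1 completes the 3 across.
R1C1 = 16 − 7 = 9 completes the 16 across.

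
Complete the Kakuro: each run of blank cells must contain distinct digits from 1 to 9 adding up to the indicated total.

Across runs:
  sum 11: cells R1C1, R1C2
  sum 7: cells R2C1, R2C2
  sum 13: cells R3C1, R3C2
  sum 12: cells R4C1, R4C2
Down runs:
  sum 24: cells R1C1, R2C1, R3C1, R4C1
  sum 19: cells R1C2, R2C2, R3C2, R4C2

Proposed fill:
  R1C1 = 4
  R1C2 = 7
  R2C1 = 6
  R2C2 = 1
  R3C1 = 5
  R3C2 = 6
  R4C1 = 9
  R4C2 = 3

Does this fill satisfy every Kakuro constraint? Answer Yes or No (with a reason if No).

No — the across run R3C1–R3C2 sums to 11, not 13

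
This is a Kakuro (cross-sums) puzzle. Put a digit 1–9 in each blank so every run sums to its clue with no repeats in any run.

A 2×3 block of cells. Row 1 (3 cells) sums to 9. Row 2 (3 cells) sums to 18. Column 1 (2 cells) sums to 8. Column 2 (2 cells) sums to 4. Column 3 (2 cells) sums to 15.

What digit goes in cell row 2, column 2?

4 in 2 cells must be {1,3}.
The 9 across and the 15 down share only 6, so (1,3) = 6.
(2,3) = 15 − 6 = 9 completes the 15 down.
Given what's placed, (1,2) must be 1 to fit the 9 across and 4 down.
(2,2) = 4 − 1 = 3 completes the 4 down.
(1,1) = 9 − 7 = 2 completes the 9 across.
(2,1) = 18 − 12 = 6 completes the 18 across.

3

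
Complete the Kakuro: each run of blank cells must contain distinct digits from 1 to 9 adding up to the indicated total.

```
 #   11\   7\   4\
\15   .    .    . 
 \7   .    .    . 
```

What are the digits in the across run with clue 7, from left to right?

7 in 3 cells must be {1,2,4}; 4 in 2 cells must be {1,3}.
The 7 across and the 4 down share only 1, so R2C3 = 1.
R1C3 = 4 − 1 = 3 completes the 4 down.
Nothing is forced directly, so branch on R2C1, whose candidates are 2 or 4. If R2C1 = 2: then R1C1 would have to be in {4,5,7,8} for the 15 across but in {9} for the 11 down — contradiction. So R2C1 = 4.
R1C1 = 11 − 4 = 7 completes the 11 down.
R1C2 = 15 − 10 = 5 completes the 15 across.
R2C2 = 7 − 5 = 2 completes the 7 across.

4 2 1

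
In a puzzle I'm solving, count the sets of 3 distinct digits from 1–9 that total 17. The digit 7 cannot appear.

3 distinct digits from 1–9 sum between 6 and 24.
Dropping sets that contain 7.
Enumerating: {2,6,9}, {3,5,9}, {3,6,8}, {4,5,8}.

4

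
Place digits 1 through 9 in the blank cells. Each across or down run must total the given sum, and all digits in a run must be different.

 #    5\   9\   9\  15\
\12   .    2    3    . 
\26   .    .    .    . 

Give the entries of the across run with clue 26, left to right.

4 7 6 9

Given what's placed, R1C1 must be 1 to fit the 12 across and 5 down.
R1C4 = 12 − 6 = 6 completes the 12 across.
R2C1 = 5 − 1 = 4 completes the 5 down.
R2C2 = 9 − 2 = 7 completes the 9 down.
R2C3 = 9 − 3 = 6 completes the 9 down.
R2C4 = 26 − 17 = 9 completes the 26 across.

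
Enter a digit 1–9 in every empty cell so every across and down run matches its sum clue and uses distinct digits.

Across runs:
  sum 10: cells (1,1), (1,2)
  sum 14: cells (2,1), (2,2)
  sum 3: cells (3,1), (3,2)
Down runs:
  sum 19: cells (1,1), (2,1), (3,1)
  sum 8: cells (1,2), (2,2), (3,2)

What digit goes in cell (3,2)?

3 in 2 cells must be {1,2}.
The 14 across and the 8 down share only 5, so (2,2) = 5.
The 3 across and the 19 down share only 2, so (3,1) = 2.
(3,2) = 3 − 2 = 1 completes the 3 across.
(1,2) = 8 − 6 = 2 completes the 8 down.
(2,1) = 14 − 5 = 9 completes the 14 across.
(1,1) = 10 − 2 = 8 completes the 10 across.

1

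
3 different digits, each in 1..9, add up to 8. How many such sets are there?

2

3 distinct digits from 1–9 sum between 6 and 24.
Enumerating: {1,2,5}, {1,3,4}.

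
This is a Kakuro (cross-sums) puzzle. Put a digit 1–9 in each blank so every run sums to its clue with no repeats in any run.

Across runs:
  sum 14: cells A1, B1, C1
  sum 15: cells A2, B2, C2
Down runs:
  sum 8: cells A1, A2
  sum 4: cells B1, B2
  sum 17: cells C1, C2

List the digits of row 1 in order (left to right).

2 3 9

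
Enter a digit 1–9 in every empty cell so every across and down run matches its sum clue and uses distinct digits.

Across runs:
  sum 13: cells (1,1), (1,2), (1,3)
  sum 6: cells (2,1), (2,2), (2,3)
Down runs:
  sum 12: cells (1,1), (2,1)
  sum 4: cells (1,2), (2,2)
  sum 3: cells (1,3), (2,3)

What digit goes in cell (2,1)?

3

6 in 3 cells must be {1,2,3}; 4 in 2 cells must be {1,3}; 3 in 2 cells must be {1,2}.
The 6 across and the 12 down share only 3, so (2,1) = 3.
Given what's placed, (2,2) must be 1 to fit the 6 across and 4 down.
(2,3) = 6 − 4 = 2 completes the 6 across.
(1,1) = 12 − 3 = 9 completes the 12 down.
(1,2) = 4 − 1 = 3 completes the 4 down.
(1,3) = 13 − 12 = 1 completes the 13 across.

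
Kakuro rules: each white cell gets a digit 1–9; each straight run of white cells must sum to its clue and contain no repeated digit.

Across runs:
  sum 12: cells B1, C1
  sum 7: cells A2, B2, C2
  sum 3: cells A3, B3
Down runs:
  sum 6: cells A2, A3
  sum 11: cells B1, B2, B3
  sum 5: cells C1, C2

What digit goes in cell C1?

4

7 in 3 cells must be {1,2,4}; 3 in 2 cells must be {1,2}.
Nothing is forced directly, so branch on C1, whose candidates are 3 or 4. If C1 = 3: then B1 would have to be in {9} for the 12 across but in {1,2,3,4,5,6,7,8} for the 11 down — contradiction. So C1 = 4.
B1 = 12 − 4 = 8 completes the 12 across.
C2 = 5 − 4 = 1 completes the 5 down.
B2 = 2: the only remaining digit allowed by both the 7 across and the 11 down.
B3 = 11 − 10 = 1 completes the 11 down.
A2 = 7 − 3 = 4 completes the 7 across.
A3 = 3 − 1 = 2 completes the 3 across.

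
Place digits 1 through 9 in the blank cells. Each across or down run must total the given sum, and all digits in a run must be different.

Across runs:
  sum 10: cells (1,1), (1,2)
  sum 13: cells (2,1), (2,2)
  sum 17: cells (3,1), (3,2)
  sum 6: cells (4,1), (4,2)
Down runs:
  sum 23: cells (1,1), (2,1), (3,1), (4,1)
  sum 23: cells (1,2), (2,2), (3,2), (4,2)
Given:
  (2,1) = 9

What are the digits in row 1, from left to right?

17 in 2 cells must be {8,9}.
(2,2) = 13 − 9 = 4 completes the 13 across.
Given what's placed, (3,1) must be 8 to fit the 17 across and 23 down.
(3,2) = 17 − 8 = 9 completes the 17 across.
Given what's placed, (4,2) must be 2 to fit the 6 across and 23 down.
(1,2) = 23 − 15 = 8 completes the 23 down.
(4,1) = 6 − 2 = 4 completes the 6 across.
(1,1) = 10 − 8 = 2 completes the 10 across.

2 8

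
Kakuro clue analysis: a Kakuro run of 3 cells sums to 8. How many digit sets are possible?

2

3 distinct digits from 1–9 sum between 6 and 24.
Enumerating: {1,2,5}, {1,3,4}.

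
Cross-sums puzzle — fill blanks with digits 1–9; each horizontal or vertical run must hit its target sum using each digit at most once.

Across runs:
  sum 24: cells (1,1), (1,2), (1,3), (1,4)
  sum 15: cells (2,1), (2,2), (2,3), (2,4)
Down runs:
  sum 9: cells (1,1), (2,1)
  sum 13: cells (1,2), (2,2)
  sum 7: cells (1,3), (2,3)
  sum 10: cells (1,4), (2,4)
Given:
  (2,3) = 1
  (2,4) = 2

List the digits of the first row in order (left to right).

(1,3) = 7 − 1 = 6 completes the 7 down.
(1,4) = 10 − 2 = 8 completes the 10 down.
No cell is forced outright now. (1,2) can only be 7 or 9 (the digits allowed by both its 24 across and its 13 down). If (1,2) = 7: that forces (1,1) = 3, after which (2,1) would have to be in {3,4,5,7,8,9} for the 15 across but in {6} for the 9 down — contradiction. So (1,2) = 9.
(1,1) = 24 − 23 = 1 completes the 24 across.
(2,1) = 9 − 1 = 8 completes the 9 down.
(2,2) = 15 − 11 = 4 completes the 15 across.

1 9 6 8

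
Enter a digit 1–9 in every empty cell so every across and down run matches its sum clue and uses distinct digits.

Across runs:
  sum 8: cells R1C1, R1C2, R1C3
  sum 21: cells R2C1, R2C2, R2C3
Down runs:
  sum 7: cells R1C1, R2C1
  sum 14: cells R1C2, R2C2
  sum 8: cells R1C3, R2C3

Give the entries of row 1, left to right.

2 5 1

The 8 across and the 14 down share only 5, so R1C2 = 5.
R2C2 = 14 − 5 = 9 completes the 14 down.
Nothing is forced directly, so branch on R2C1, whose candidates are 4 or 5. If R2C1 = 4: then R1C1 would have to be in {1,2} for the 8 across but in {3} for the 7 down — contradiction. So R2C1 = 5.
R1C1 = 7 − 5 = 2 completes the 7 down.
R1C3 = 8 − 7 = 1 completes the 8 across.
R2C3 = 21 − 14 = 7 completes the 21 across.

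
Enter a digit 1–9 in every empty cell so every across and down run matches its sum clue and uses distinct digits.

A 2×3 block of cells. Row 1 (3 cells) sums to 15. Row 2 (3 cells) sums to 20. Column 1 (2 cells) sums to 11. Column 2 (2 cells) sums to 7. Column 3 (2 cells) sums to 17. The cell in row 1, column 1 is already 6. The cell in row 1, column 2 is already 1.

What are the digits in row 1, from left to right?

6 1 8

17 in 2 cells must be {8,9}.
(1,3) = 15 − 7 = 8 completes the 15 across.
(2,1) = 11 − 6 = 5 completes the 11 down.
(2,2) = 7 − 1 = 6 completes the 7 down.
(2,3) = 20 − 11 = 9 completes the 20 across.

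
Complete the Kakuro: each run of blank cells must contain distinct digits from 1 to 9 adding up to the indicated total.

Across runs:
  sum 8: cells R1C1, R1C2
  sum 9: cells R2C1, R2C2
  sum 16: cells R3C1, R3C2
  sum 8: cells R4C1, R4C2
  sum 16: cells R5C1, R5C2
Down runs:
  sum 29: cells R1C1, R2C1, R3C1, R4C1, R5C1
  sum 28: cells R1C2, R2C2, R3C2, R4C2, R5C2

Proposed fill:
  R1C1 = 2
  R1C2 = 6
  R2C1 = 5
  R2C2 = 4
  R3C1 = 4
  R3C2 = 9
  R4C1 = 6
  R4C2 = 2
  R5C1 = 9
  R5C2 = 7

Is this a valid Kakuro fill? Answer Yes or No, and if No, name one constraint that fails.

No — the across run R3C1–R3C2 sums to 13, not 16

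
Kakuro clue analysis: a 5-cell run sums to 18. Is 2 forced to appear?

Yes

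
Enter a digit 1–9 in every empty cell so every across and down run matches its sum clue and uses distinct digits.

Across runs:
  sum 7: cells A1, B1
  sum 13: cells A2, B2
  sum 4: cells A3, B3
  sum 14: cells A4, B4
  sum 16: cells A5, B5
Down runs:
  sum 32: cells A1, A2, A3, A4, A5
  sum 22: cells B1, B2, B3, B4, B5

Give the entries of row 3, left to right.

3, 1

4 in 2 cells must be {1,3}; 16 in 2 cells must be {7,9}.
Only 3 fits A3 under both its across sum 4 and down sum 32.
B3 = 4 − 3 = 1 completes the 4 across.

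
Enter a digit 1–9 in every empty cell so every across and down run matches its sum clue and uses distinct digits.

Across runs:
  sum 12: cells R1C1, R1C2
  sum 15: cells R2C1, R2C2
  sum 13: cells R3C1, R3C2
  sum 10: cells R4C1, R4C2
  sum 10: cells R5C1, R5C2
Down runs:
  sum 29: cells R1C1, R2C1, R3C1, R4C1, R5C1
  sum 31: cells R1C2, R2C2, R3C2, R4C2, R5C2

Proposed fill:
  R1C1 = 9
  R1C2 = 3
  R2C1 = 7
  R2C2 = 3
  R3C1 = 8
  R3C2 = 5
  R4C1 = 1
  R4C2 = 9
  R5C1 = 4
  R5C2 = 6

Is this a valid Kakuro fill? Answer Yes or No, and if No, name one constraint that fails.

No — the across run R2C1–R2C2 sums to 10, not 15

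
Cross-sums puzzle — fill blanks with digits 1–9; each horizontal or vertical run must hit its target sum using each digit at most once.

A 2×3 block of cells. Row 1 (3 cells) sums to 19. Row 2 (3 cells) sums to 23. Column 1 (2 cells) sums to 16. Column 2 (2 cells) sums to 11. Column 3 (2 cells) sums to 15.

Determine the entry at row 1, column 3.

23 in 3 cells must be {6,8,9}; 16 in 2 cells must be {7,9}.
The 23 across and the 16 down share only 9, so (2,1) = 9.
(1,1) = 16 − 9 = 7 completes the 16 down.
Nothing is forced directly, so branch on (2,2), whose candidates are 6 or 8. If (2,2) = 6: then (1,2) would have to be in {3,4,8,9} for the 19 across but in {5} for the 11 down — contradiction. So (2,2) = 8.
(1,2) = 11 − 8 = 3 completes the 11 down.
(1,3) = 19 − 10 = 9 completes the 19 across.
(2,3) = 23 − 17 = 6 completes the 23 across.

9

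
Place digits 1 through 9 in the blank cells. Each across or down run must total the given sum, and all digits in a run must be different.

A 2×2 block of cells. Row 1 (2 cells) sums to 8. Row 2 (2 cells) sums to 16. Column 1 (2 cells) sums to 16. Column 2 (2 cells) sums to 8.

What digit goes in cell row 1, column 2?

1

16 in 2 cells must be {7,9}.
The 8 across and the 16 down share only 7, so (1,1) = 7.
(1,2) = 8 − 7 = 1 completes the 8 across.
(2,1) = 16 − 7 = 9 completes the 16 down.
(2,2) = 16 − 9 = 7 completes the 16 across.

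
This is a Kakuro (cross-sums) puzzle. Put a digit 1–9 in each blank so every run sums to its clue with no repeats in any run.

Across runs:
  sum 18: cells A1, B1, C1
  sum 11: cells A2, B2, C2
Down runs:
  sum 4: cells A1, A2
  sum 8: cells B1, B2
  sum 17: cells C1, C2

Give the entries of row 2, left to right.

4 in 2 cells must be {1,3}; 17 in 2 cells must be {8,9}.
The 11 across and the 17 down share only 8, so C2 = 8.
C1 = 17 − 8 = 9 completes the 17 down.
Given what's placed, A2 must be 1 to fit the 11 across and 4 down.
B2 = 11 − 9 = 2 completes the 11 across.
A1 = 4 − 1 = 3 completes the 4 down.
B1 = 18 − 12 = 6 completes the 18 across.

1 2 8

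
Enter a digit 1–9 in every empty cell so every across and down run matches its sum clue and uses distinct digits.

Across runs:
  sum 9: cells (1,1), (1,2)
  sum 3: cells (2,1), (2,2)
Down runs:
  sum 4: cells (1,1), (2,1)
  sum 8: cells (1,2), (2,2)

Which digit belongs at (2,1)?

3 in 2 cells must be {1,2}; 4 in 2 cells must be {1,3}.
The 3 across and the 4 down share only 1, so (2,1) = 1.
(2,2) = 3 − 1 = 2 completes the 3 across.
(1,1) = 4 − 1 = 3 completes the 4 down.
(1,2) = 9 − 3 = 6 completes the 9 across.

1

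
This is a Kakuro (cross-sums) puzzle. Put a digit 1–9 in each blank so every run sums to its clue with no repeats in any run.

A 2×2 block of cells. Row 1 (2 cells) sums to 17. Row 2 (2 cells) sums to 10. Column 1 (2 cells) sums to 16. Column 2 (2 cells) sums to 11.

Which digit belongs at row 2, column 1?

17 in 2 cells must be {8,9}; 16 in 2 cells must be {7,9}.
The 17 across and the 16 down share only 9, so (1,1) = 9.
(1,2) = 17 − 9 = 8 completes the 17 across.
(2,1) = 16 − 9 = 7 completes the 16 down.
(2,2) = 10 − 7 = 3 completes the 10 across.

7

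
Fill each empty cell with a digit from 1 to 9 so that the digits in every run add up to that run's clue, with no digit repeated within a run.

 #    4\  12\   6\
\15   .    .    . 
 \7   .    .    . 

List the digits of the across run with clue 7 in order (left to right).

1 4 2

7 in 3 cells must be {1,2,4}; 4 in 2 cells must be {1,3}.
The 7 across and the 4 down share only 1, so R2C1 = 1.
Given what's placed, R2C2 must be 4 to fit the 7 across and 12 down.
R2C3 = 7 − 5 = 2 completes the 7 across.
R1C1 = 4 − 1 = 3 completes the 4 down.
R1C2 = 12 − 4 = 8 completes the 12 down.
R1C3 = 15 − 11 = 4 completes the 15 across.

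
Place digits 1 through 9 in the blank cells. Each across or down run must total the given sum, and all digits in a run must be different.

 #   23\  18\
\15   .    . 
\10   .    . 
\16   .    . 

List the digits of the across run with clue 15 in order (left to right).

16 in 2 cells must be {7,9}; 23 in 3 cells must be {6,8,9}.
The 16 across and the 23 down share only 9, so R3C1 = 9.
R3C2 = 16 − 9 = 7 completes the 16 across.
Nothing is forced directly, so branch on R1C1, whose candidates are 6 or 8. If R1C1 = 8: then R1C2 would have to be in {7} for the 15 across but in {2,3,5,6,8,9} for the 18 down — contradiction. So R1C1 = 6.
R1C2 = 15 − 6 = 9 completes the 15 across.
R2C1 = 23 − 15 = 8 completes the 23 down.
R2C2 = 10 − 8 = 2 completes the 10 across.

6 9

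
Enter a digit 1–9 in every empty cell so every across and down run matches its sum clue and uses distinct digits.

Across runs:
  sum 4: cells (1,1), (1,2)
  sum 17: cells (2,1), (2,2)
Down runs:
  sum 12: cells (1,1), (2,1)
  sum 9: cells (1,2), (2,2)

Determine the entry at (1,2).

1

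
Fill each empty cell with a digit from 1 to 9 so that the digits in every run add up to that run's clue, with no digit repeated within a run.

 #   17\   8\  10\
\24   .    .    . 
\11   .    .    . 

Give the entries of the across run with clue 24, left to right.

9, 7, 8

24 in 3 cells must be {7,8,9}; 17 in 2 cells must be {8,9}.
The 24 across and the 8 down share only 7, so R1C2 = 7.
The 11 across and the 17 down share only 8, so R2C1 = 8.
R2C2 = 8 − 7 = 1 completes the 8 down.
R2C3 = 11 − 9 = 2 completes the 11 across.
R1C1 = 17 − 8 = 9 completes the 17 down.
R1C3 = 24 − 16 = 8 completes the 24 across.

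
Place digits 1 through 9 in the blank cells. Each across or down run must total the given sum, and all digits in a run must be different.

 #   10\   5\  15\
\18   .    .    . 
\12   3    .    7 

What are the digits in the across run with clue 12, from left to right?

3 2 7

R1C1 = 10 − 3 = 7 completes the 10 down.
R1C3 = 15 − 7 = 8 completes the 15 down.
R2C2 = 12 − 10 = 2 completes the 12 across.
R1C2 = 18 − 15 = 3 completes the 18 across.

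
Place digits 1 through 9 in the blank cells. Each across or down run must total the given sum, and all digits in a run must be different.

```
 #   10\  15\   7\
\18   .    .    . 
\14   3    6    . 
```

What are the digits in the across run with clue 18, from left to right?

7 9 2

R1C1 = 10 − 3 = 7 completes the 10 down.
R1C2 = 15 − 6 = 9 completes the 15 down.
R1C3 = 18 − 16 = 2 completes the 18 across.
R2C3 = 14 − 9 = 5 completes the 14 across.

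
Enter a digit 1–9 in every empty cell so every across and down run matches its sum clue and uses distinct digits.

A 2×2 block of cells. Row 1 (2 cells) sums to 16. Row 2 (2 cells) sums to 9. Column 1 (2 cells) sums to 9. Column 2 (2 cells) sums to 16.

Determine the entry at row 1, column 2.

9

16 in 2 cells must be {7,9}.
The 16 across and the 9 down share only 7, so (1,1) = 7.
(1,2) = 16 − 7 = 9 completes the 16 across.
(2,1) = 9 − 7 = 2 completes the 9 down.
(2,2) = 9 − 2 = 7 completes the 9 across.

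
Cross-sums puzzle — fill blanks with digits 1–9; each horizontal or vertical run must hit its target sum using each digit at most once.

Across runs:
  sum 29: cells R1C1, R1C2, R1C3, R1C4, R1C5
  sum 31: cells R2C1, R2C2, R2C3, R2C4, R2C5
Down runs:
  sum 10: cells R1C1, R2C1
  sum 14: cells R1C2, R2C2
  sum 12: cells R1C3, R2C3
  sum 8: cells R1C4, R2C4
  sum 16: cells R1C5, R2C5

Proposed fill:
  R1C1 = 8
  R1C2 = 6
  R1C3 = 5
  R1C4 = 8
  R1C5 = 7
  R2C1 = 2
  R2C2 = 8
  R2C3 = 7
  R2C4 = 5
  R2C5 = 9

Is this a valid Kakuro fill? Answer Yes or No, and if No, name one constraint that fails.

No — the down run R1C4–R2C4 sums to 13, not 8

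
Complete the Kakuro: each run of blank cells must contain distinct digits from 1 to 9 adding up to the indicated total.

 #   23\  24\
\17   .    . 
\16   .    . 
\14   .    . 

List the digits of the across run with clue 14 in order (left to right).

17 in 2 cells must be {8,9}; 16 in 2 cells must be {7,9}; 23 in 3 cells must be {6,8,9}.
The 16 across and the 23 down share only 9, so R2C1 = 9.
R2C2 = 16 − 9 = 7 completes the 16 across.
Given what's placed, R1C1 must be 8 to fit the 17 across and 23 down.
R1C2 = 17 − 8 = 9 completes the 17 across.
R3C1 = 23 − 17 = 6 completes the 23 down.
R3C2 = 14 − 6 = 8 completes the 14 across.

6 8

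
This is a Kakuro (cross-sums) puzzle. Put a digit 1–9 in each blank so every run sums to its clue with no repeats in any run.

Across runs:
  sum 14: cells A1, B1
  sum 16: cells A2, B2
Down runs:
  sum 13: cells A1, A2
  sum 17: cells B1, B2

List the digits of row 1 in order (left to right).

6 8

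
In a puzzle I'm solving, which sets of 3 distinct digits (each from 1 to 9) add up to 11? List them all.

{1,2,8}; {1,3,7}; {1,4,6}; {2,3,6}; {2,4,5}

3 distinct digits from 1–9 sum between 6 and 24.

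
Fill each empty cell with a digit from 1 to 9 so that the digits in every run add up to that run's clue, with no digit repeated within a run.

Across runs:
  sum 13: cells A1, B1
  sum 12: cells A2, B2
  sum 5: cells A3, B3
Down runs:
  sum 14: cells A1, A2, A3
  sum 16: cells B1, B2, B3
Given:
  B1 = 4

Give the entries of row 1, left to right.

9 4

A1 = 13 − 4 = 9 completes the 13 across.
Given what's placed, B3 must be 3 to fit the 5 across and 16 down.
B2 = 16 − 7 = 9 completes the 16 down.
A3 = 5 − 3 = 2 completes the 5 across.
A2 = 12 − 9 = 3 completes the 12 across.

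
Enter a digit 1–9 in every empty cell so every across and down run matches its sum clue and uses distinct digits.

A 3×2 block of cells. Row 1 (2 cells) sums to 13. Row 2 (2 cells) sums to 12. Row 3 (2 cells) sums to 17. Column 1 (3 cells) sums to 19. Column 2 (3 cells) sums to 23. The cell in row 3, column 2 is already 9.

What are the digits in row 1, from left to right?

7 6

17 in 2 cells must be {8,9}; 23 in 3 cells must be {6,8,9}.
(2,2) = 8: the only remaining digit allowed by both the 12 across and the 23 down.
(3,1) = 17 − 9 = 8 completes the 17 across.
(1,2) = 23 − 17 = 6 completes the 23 down.
(2,1) = 12 − 8 = 4 completes the 12 across.
(1,1) = 13 − 6 = 7 completes the 13 across.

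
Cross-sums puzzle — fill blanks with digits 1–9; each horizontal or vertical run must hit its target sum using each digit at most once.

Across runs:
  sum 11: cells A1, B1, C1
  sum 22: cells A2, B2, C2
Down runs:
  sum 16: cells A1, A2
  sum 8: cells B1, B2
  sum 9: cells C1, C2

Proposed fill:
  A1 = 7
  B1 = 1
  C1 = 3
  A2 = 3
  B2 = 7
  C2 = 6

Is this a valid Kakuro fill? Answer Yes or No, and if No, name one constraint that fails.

No — the across run A2–C2 sums to 16, not 22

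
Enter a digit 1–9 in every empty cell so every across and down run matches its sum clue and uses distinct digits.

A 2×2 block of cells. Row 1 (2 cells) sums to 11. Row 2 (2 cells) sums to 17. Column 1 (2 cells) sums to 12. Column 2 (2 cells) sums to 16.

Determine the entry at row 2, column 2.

9

17 in 2 cells must be {8,9}; 16 in 2 cells must be {7,9}.
The 17 across and the 16 down share only 9, so (2,2) = 9.
(1,2) = 16 − 9 = 7 completes the 16 down.
(2,1) = 17 − 9 = 8 completes the 17 across.
(1,1) = 11 − 7 = 4 completes the 11 across.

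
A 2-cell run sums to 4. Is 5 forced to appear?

No

The only way to make 4 from 2 distinct digits is {1,3}, which does not contain 5.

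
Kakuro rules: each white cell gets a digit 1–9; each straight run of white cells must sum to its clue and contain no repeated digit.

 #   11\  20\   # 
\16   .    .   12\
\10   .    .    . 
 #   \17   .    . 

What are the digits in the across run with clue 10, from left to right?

16 in 2 cells must be {7,9}; 17 in 2 cells must be {8,9}.
Nothing is forced directly, so branch on R1C1, whose candidates are 7 or 9. If R1C1 = 7: that forces R1C2 = 9, R2C1 = 4, R2C2 = 5, after which R2C3 would have to be in {1} for the 10 across but in {3,4,5,7,8,9} for the 12 down — contradiction. So R1C1 = 9.
R1C2 = 16 − 9 = 7 completes the 16 across.
R2C1 = 11 − 9 = 2 completes the 11 down.
R2C2 = 5: the only remaining digit allowed by both the 10 across and the 20 down.
R2C3 = 10 − 7 = 3 completes the 10 across.
R3C2 = 20 − 12 = 8 completes the 20 down.
R3C3 = 17 − 8 = 9 completes the 17 across.

2 5 3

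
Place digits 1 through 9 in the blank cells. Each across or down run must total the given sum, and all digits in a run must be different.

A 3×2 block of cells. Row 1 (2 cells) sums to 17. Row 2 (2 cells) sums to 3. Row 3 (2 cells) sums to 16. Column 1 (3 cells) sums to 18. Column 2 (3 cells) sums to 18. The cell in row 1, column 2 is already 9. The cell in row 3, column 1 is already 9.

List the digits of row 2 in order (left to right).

1 2

17 in 2 cells must be {8,9}; 3 in 2 cells must be {1,2}; 16 in 2 cells must be {7,9}.
(1,1) = 17 − 9 = 8 completes the 17 across.
(2,1) = 18 − 17 = 1 completes the 18 down.
(2,2) = 3 − 1 = 2 completes the 3 across.
(3,2) = 16 − 9 = 7 completes the 16 across.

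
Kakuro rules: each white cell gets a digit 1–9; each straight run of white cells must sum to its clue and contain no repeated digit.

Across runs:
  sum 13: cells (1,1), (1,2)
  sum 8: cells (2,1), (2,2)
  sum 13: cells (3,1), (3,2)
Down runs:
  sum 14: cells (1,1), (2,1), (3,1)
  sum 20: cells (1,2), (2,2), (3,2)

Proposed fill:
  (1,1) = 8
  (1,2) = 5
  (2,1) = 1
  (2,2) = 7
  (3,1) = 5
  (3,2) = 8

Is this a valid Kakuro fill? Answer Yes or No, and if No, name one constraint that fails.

Across: 8+5=13; 1+7=8; 5+8=13. Down: 8+1+5=14; 5+7+8=20. No digit repeats within any run.

Yes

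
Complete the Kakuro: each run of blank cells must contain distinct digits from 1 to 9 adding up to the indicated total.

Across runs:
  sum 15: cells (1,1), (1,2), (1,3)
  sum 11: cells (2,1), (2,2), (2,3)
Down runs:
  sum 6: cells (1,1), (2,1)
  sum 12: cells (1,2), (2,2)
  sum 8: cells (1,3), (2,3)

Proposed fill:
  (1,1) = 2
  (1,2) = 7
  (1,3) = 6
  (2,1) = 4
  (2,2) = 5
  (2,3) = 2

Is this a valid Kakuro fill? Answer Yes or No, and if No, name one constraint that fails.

Across: 2+7+6=15; 4+5+2=11. Down: 2+4=6; 7+5=12; 6+2=8. No digit repeats within any run.

Yes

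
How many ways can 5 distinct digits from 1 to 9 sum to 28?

9

5 distinct digits from 1–9 sum between 15 and 35.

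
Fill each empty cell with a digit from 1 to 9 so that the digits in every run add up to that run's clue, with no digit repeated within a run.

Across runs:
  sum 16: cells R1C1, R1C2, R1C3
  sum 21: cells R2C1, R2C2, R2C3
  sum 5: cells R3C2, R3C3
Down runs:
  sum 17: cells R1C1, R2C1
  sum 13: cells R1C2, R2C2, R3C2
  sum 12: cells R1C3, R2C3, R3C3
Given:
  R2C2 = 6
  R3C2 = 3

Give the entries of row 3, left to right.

17 in 2 cells must be {8,9}.
R1C2 = 13 − 9 = 4 completes the 13 down.
R2C1 = 8: the only remaining digit allowed by both the 21 across and the 17 down.
R2C3 = 21 − 14 = 7 completes the 21 across.
R3C3 = 5 − 3 = 2 completes the 5 across.
R1C1 = 17 − 8 = 9 completes the 17 down.
R1C3 = 16 − 13 = 3 completes the 16 across.

3, 2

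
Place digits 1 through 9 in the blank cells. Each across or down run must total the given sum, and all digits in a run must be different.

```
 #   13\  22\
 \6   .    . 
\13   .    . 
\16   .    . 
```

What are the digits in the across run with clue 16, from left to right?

7 9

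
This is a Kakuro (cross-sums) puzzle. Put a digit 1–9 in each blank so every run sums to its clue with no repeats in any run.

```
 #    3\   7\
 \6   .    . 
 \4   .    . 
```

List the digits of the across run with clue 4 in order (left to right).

1, 3

4 in 2 cells must be {1,3}; 3 in 2 cells must be {1,2}.
The 4 across and the 3 down share only 1, so R2C1 = 1.
R2C2 = 4 − 1 = 3 completes the 4 across.
R1C1 = 3 − 1 = 2 completes the 3 down.
R1C2 = 6 − 2 = 4 completes the 6 across.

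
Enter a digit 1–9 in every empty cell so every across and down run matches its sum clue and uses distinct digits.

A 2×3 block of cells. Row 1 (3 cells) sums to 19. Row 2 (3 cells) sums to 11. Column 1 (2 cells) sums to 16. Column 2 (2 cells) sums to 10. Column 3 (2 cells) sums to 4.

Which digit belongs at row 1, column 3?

3

16 in 2 cells must be {7,9}; 4 in 2 cells must be {1,3}.
The 19 across and the 4 down share only 3, so (1,3) = 3.
The 11 across and the 16 down share only 7, so (2,1) = 7.
(2,3) = 4 − 3 = 1 completes the 4 down.
(1,1) = 16 − 7 = 9 completes the 16 down.
(1,2) = 19 − 12 = 7 completes the 19 across.
(2,2) = 11 − 8 = 3 completes the 11 across.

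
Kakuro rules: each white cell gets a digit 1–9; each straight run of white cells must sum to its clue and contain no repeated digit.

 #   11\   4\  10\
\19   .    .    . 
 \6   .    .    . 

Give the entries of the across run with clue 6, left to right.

6 in 3 cells must be {1,2,3}; 4 in 2 cells must be {1,3}.
The 19 across and the 4 down share only 3, so R1C2 = 3.
R2C2 = 4 − 3 = 1 completes the 4 down.
Nothing is forced directly, so branch on R2C1, whose candidates are 2 or 3. If R2C1 = 3: then R1C1 would have to be in {7,9} for the 19 across but in {8} for the 11 down — contradiction. So R2C1 = 2.
R1C1 = 11 − 2 = 9 completes the 11 down.
R1C3 = 19 − 12 = 7 completes the 19 across.
R2C3 = 6 − 3 = 3 completes the 6 across.

2 1 3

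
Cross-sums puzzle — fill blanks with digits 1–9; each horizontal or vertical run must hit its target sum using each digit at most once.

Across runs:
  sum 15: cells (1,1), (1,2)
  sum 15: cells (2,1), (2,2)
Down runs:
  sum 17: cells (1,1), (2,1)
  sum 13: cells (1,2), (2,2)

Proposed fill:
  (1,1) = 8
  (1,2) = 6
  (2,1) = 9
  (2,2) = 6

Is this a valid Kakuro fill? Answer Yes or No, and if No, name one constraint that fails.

No — the across run (1,1)–(1,2) sums to 14, not 15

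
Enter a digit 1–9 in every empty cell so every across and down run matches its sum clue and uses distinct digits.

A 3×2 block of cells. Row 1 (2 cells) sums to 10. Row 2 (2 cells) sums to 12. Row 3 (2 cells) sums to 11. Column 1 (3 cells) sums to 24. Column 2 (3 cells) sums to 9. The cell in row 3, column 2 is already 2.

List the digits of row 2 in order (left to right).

8 4

24 in 3 cells must be {7,8,9}.
(3,1) = 11 − 2 = 9 completes the 11 across.
No cell is forced outright now. (1,1) can only be 7 or 8 (the digits allowed by both its 10 across and its 24 down). If (1,1) = 8: then (1,2) would have to be in {2} for the 10 across but in {1,3,4,6} for the 9 down — contradiction. So (1,1) = 7.
(1,2) = 10 − 7 = 3 completes the 10 across.
(2,1) = 24 − 16 = 8 completes the 24 down.
(2,2) = 12 − 8 = 4 completes the 12 across.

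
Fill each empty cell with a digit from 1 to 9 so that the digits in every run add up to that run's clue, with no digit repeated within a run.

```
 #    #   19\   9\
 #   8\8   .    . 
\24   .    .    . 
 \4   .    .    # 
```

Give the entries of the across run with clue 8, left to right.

24 in 3 cells must be {7,8,9}; 4 in 2 cells must be {1,3}.
The 24 across and the 8 down share only 7, so R2C1 = 7.
R2C3 = 8: the only remaining digit allowed by both the 24 across and the 9 down.
R3C1 = 8 − 7 = 1 completes the 8 down.
R3C2 = 4 − 1 = 3 completes the 4 across.
R1C2 = 7: the only remaining digit allowed by both the 8 across and the 19 down.
R1C3 = 8 − 7 = 1 completes the 8 across.
R2C2 = 24 − 15 = 9 completes the 24 across.

7 1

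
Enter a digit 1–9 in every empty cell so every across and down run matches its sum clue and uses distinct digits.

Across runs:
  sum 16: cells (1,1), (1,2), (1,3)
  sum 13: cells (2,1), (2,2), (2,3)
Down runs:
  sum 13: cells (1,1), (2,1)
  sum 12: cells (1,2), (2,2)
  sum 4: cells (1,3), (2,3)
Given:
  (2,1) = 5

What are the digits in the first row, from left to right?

8, 5, 3

4 in 2 cells must be {1,3}.
(1,1) = 13 − 5 = 8 completes the 13 down.
Given what's placed, (2,2) must be 7 to fit the 13 across and 12 down.
(2,3) = 13 − 12 = 1 completes the 13 across.
(1,2) = 12 − 7 = 5 completes the 12 down.
(1,3) = 16 − 13 = 3 completes the 16 across.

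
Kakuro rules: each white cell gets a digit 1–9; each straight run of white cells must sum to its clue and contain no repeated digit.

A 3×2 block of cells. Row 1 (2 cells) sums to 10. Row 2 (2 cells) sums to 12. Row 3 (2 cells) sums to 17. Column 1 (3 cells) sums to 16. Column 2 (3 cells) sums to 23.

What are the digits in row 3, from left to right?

17 in 2 cells must be {8,9}; 23 in 3 cells must be {6,8,9}.
Nothing is forced directly, so branch on (2,2), whose candidates are 8 or 9. If (2,2) = 8: that forces (2,1) = 4, (3,1) = 9, after which (3,2) would have to be in {8} for the 17 across but in {6,9} for the 23 down — contradiction. So (2,2) = 9.
(2,1) = 12 − 9 = 3 completes the 12 across.
Given what's placed, (3,2) must be 8 to fit the 17 across and 23 down.
(1,2) = 23 − 17 = 6 completes the 23 down.
(3,1) = 17 − 8 = 9 completes the 17 across.
(1,1) = 10 − 6 = 4 completes the 10 across.

9, 8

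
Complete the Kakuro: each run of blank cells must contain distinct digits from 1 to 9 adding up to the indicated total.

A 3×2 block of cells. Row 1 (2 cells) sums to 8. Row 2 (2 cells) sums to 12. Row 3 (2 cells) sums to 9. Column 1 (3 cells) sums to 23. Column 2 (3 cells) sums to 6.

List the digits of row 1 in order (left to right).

6 2

23 in 3 cells must be {6,8,9}; 6 in 3 cells must be {1,2,3}.
The 8 across and the 23 down share only 6, so (1,1) = 6.
(1,2) = 8 − 6 = 2 completes the 8 across.
Given what's placed, (2,2) must be 3 to fit the 12 across and 6 down.
(3,1) = 8: the only remaining digit allowed by both the 9 across and the 23 down.
(3,2) = 9 − 8 = 1 completes the 9 across.
(2,1) = 12 − 3 = 9 completes the 12 across.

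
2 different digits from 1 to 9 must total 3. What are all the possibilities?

{1,2}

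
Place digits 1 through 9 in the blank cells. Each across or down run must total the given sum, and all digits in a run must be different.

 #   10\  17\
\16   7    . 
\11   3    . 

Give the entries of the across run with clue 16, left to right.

16 in 2 cells must be {7,9}; 17 in 2 cells must be {8,9}.
R1C2 = 16 − 7 = 9 completes the 16 across.
R2C2 = 11 − 3 = 8 completes the 11 across.

7 9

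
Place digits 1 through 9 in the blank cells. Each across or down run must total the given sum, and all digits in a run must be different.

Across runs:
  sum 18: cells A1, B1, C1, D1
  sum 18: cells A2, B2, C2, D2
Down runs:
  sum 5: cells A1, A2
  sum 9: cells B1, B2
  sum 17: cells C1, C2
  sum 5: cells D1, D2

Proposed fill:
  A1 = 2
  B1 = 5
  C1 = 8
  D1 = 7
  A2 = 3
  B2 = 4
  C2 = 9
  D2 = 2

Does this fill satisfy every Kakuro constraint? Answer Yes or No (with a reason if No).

No — the across run A1–D1 sums to 22, not 18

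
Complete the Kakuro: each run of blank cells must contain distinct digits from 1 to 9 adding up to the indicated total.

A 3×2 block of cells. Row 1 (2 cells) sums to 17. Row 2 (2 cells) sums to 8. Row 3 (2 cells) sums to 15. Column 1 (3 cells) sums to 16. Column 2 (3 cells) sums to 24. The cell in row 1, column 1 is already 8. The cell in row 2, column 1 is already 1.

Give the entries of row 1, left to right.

17 in 2 cells must be {8,9}; 24 in 3 cells must be {7,8,9}.
(1,2) = 17 − 8 = 9 completes the 17 across.
(2,2) = 8 − 1 = 7 completes the 8 across.
(3,1) = 16 − 9 = 7 completes the 16 down.
(3,2) = 15 − 7 = 8 completes the 15 across.

8 9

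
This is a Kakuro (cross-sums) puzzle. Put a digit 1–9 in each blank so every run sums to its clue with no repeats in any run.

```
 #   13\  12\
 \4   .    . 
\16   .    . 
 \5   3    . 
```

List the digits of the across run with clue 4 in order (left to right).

4 in 2 cells must be {1,3}; 16 in 2 cells must be {7,9}.
Given what's placed, R1C1 must be 1 to fit the 4 across and 13 down.
R1C2 = 4 − 1 = 3 completes the 4 across.
R2C1 = 13 − 4 = 9 completes the 13 down.
R2C2 = 16 − 9 = 7 completes the 16 across.
R3C2 = 5 − 3 = 2 completes the 5 across.

1 3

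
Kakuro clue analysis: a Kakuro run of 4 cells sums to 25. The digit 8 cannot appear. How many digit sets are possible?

2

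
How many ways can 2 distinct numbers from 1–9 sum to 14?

2

2 distinct digits from 1–9 sum between 3 and 17.
Enumerating: {5,9}, {6,8}.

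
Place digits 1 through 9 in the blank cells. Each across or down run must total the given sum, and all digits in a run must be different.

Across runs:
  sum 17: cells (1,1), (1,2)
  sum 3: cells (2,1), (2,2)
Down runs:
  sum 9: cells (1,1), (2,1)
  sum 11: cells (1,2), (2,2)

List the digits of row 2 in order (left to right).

1 2

17 in 2 cells must be {8,9}; 3 in 2 cells must be {1,2}.
The 17 across and the 9 down share only 8, so (1,1) = 8.
(1,2) = 17 − 8 = 9 completes the 17 across.
(2,1) = 9 − 8 = 1 completes the 9 down.
(2,2) = 3 − 1 = 2 completes the 3 across.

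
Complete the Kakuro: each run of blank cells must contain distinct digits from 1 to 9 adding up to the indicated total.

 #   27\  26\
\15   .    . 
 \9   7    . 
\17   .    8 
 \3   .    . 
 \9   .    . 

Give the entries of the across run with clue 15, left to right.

6, 9

17 in 2 cells must be {8,9}; 3 in 2 cells must be {1,2}.
R2C2 = 9 − 7 = 2 completes the 9 across.
R3C1 = 17 − 8 = 9 completes the 17 across.
Given what's placed, R4C2 must be 1 to fit the 3 across and 26 down.
Given what's placed, R5C2 must be 6 to fit the 9 across and 26 down.
R1C2 = 26 − 17 = 9 completes the 26 down.
R4C1 = 3 − 1 = 2 completes the 3 across.
R5C1 = 9 − 6 = 3 completes the 9 across.
R1C1 = 15 − 9 = 6 completes the 15 across.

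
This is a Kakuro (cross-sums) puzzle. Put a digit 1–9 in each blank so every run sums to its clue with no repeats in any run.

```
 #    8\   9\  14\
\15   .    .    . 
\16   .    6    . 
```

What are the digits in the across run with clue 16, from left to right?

1 6 9

R1C2 = 9 − 6 = 3 completes the 9 down.
Nothing is forced directly, so branch on R1C1, whose candidates are 5 or 7. If R1C1 = 5: then R1C3 would have to be in {7} for the 15 across but in {5,6,8,9} for the 14 down — contradiction. So R1C1 = 7.
R1C3 = 15 − 10 = 5 completes the 15 across.
R2C1 = 8 − 7 = 1 completes the 8 down.
R2C3 = 16 − 7 = 9 completes the 16 across.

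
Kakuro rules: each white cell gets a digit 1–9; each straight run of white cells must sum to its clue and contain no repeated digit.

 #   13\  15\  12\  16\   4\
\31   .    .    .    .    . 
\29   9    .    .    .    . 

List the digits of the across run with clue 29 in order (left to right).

9, 8, 4, 7, 1

16 in 2 cells must be {7,9}; 4 in 2 cells must be {1,3}.
R1C1 = 13 − 9 = 4 completes the 13 down.
R1C5 = 3: the only remaining digit allowed by both the 31 across and the 4 down.
Given what's placed, R2C4 must be 7 to fit the 29 across and 16 down.
R2C5 = 4 − 3 = 1 completes the 4 down.
R1C4 = 16 − 7 = 9 completes the 16 down.
Given what's placed, R2C2 must be 8 to fit the 29 across and 15 down.
R2C3 = 29 − 25 = 4 completes the 29 across.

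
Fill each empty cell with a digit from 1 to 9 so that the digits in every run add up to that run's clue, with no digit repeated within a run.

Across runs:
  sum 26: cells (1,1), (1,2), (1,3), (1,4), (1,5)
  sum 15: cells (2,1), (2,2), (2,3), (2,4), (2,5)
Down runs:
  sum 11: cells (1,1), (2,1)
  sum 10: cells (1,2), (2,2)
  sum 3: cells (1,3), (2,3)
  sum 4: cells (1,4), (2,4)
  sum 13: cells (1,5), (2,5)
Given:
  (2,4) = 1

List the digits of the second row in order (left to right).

15 in 5 cells must be {1,2,3,4,5}; 3 in 2 cells must be {1,2}; 4 in 2 cells must be {1,3}.
(1,4) = 4 − 1 = 3 completes the 4 down.
(2,3) = 2: the only remaining digit allowed by both the 15 across and the 3 down.
(1,3) = 3 − 2 = 1 completes the 3 down.
Nothing is forced directly, so branch on (2,2), whose candidates are 3 or 4. If (2,2) = 4: that forces (1,2) = 6, (2,5) = 5, after which (1,5) would have to be in {7,9} for the 26 across but in {8} for the 13 down — contradiction. So (2,2) = 3.
(1,2) = 10 − 3 = 7 completes the 10 down.
Nothing is forced directly, so branch on (2,1), whose candidates are 4 or 5. If (2,1) = 4: then (1,1) would have to be in {6,9} for the 26 across but in {7} for the 11 down — contradiction. So (2,1) = 5.
(1,1) = 11 − 5 = 6 completes the 11 down.
(1,5) = 26 − 17 = 9 completes the 26 across.
(2,5) = 15 − 11 = 4 completes the 15 across.

5, 3, 2, 1, 4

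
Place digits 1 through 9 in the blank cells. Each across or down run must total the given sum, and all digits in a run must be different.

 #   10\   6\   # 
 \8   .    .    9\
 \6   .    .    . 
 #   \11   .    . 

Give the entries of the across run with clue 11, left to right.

6 in 3 cells must be {1,2,3}.
Nothing is forced directly, so branch on R3C2, whose candidates are 2 or 3. If R3C2 = 2: then R3C3 would have to be in {9} for the 11 across but in {1,2,3,4,5,6,7,8} for the 9 down — contradiction. So R3C2 = 3.
R3C3 = 11 − 3 = 8 completes the 11 across.
R2C3 = 9 − 8 = 1 completes the 9 down.
R2C2 = 2: the only remaining digit allowed by both the 6 across and the 6 down.
R1C2 = 6 − 5 = 1 completes the 6 down.
R2C1 = 6 − 3 = 3 completes the 6 across.
R1C1 = 8 − 1 = 7 completes the 8 across.

3 8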